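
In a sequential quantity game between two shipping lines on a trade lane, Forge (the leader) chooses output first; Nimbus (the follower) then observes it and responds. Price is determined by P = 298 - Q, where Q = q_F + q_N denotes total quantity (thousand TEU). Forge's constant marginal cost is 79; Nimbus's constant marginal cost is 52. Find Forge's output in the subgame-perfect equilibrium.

96

The follower Nimbus best-responds to any q_F: π_N = (298 - Q)q_N - 52q_N.
∂π_N/∂q_N = 246 - q_F - 2q_N = 0 gives the reaction function q_N = (246 - q_F)/2.
The leader anticipates this reaction. Substituting into P = 298 - Q gives P = 175 - (1/2)q_F, so π_F = (175 - (1/2)q_F)q_F - 79q_F.
Leader FOC: 96 - q_F = 0, so q_F = 96.
Then q_N = (246 - 96)/2 = 75.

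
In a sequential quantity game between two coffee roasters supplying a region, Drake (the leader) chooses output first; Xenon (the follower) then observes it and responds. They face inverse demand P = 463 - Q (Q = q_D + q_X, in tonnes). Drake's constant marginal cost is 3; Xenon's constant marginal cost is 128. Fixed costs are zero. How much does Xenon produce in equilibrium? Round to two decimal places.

21.25

The follower Xenon best-responds to any q_D: π_X = (463 - Q)q_X - 128q_X.
Setting the follower's marginal profit to zero, 335 - q_D - 2q_X = 0, i.e. q_X = (335 - q_D)/2.
The leader anticipates this reaction. Substituting into P = 463 - Q gives P = 591/2 - (1/2)q_D, so π_D = (591/2 - (1/2)q_D)q_D - 3q_D.
Maximising: ∂π_D/∂q_D = 585/2 - q_D = 0, giving q_D = 585/2.
Then q_X = (335 - 585/2)/2 = 85/4.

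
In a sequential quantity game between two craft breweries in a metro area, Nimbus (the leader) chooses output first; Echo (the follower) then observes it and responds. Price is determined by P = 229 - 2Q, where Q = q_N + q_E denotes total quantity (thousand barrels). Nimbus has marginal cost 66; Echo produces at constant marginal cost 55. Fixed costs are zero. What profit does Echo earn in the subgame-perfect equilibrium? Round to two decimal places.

1200.50

The follower Echo best-responds to any q_N: π_E = (229 - 2Q)q_E - 55q_E.
Follower FOC: 174 - 2q_N - 4q_E = 0, so q_E(q_N) = (174 - 2q_N)/4.
The leader anticipates this reaction. Substituting into P = 229 - 2Q gives P = 142 - q_N, so π_N = (142 - q_N)q_N - 66q_N.
Maximising: ∂π_N/∂q_N = 76 - 2q_N = 0, giving q_N = 38.
Then q_E = (174 - 2·38)/4 = 49/2.
Price P = 229 - 2·(125/2) = 104.
Echo's profit: (104 - 55)·(49/2) = 1200.5000.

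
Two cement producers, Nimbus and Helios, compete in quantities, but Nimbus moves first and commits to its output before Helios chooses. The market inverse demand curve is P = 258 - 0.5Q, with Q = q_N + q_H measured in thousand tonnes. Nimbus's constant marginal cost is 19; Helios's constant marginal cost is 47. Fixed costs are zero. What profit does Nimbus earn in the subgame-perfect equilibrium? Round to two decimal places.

17822.25

The follower Helios best-responds to any q_N: π_H = (258 - 0.5Q)q_H - 47q_H.
Follower FOC: 211 - (1/2)q_N - q_H = 0, so q_H(q_N) = (211 - (1/2)q_N).
The leader anticipates this reaction. Substituting into P = 258 - 0.5Q gives P = 305/2 - (1/4)q_N, so π_N = (305/2 - (1/4)q_N)q_N - 19q_N.
Leader FOC: 267/2 - (1/2)q_N = 0, so q_N = 267.
Then q_H = (211 - (1/2)·267) = 155/2.
Price P = 258 - (1/2)·(689/2) = 343/4.
Nimbus's profit: (343/4 - 19)·267 = 17822.2500.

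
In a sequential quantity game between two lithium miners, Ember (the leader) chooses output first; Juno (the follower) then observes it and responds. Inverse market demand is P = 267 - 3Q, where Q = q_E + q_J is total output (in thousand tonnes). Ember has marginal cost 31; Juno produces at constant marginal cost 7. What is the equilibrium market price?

The follower Juno best-responds to any q_E: π_J = (267 - 3Q)q_J - 7q_J.
∂π_J/∂q_J = 260 - 3q_E - 6q_J = 0 gives the reaction function q_J = (260 - 3q_E)/6.
The leader anticipates this reaction. Substituting into P = 267 - 3Q gives P = 137 - (3/2)q_E, so π_E = (137 - (3/2)q_E)q_E - 31q_E.
Leader FOC: 106 - 3q_E = 0, so q_E = 106/3.
Then q_J = (260 - 3·(106/3))/6 = 77/3.
Total output Q = 61, so price P = 267 - 3·61 = 84.

84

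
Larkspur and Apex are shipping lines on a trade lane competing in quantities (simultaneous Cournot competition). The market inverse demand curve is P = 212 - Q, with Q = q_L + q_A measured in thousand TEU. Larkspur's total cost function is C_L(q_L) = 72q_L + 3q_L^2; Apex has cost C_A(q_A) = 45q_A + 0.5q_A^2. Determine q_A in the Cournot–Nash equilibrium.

Larkspur's profit: π_L = (212 - Q)q_L - (72q_L + 3q_L²). Setting ∂π_L/∂q_L = 0: 140 - 8q_L - (q_A) = 0.
Apex's first-order condition: 167 - 3q_A - (q_L) = 0.
So q_L = (140 - q_A)/8 and q_A = (167 - q_L)/3.
Solving the pair: q_L = 11, q_A = 52.

52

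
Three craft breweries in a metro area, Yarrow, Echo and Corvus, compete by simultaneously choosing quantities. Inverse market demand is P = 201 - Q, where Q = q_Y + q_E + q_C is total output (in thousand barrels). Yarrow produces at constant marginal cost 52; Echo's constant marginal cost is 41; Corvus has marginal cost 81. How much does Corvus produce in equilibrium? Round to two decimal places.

Yarrow's profit: π_Y = (201 - Q)q_Y - (52q_Y). Setting ∂π_Y/∂q_Y = 0: 149 - 2q_Y - (q_E + q_C) = 0.
Echo's first-order condition: 160 - 2q_E - (q_Y + q_C) = 0.
Corvus's profit: π_C = (201 - Q)q_C - (81q_C). Setting ∂π_C/∂q_C = 0: 120 - 2q_C - (q_Y + q_E) = 0.
Adding the 3 conditions: 429 − 2Q − 2Q = 0, i.e. Q = 429/4.
Back-substituting: q_Y = (149 − 429/4) = 167/4, q_E = (160 − 429/4) = 211/4, q_C = (120 − 429/4) = 51/4.

12.75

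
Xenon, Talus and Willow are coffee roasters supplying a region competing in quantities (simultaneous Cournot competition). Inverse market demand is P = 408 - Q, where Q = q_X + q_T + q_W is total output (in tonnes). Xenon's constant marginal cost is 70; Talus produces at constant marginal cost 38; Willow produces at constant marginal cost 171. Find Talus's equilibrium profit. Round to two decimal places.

Xenon's profit: π_X = (408 - Q)q_X - (70q_X). Setting ∂π_X/∂q_X = 0: 338 - 2q_X - (q_T + q_W) = 0.
Talus's first-order condition: 370 - 2q_T - (q_X + q_W) = 0.
Willow's profit: π_W = (408 - Q)q_W - (171q_W). Setting ∂π_W/∂q_W = 0: 237 - 2q_W - (q_X + q_T) = 0.
Adding the 3 conditions: 945 − 2Q − 2Q = 0, i.e. Q = 945/4.
Back-substituting: q_X = (338 − 945/4) = 407/4, q_T = (370 − 945/4) = 535/4, q_W = (237 − 945/4) = 3/4.
Price P = 408 - 945/4 = 687/4.
Talus's profit: (687/4 - 38)·(535/4) = 17889.0625.

17889.06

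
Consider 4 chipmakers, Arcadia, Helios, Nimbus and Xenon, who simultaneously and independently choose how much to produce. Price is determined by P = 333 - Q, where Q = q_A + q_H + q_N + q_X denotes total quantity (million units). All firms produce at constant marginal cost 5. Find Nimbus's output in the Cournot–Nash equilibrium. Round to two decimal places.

Each firm earns π_i = (333 - Q)q_i - 5q_i.
Setting ∂π_i/∂q_i = 0 with rivals' quantities fixed: 328 - 2q_i - Σ_{j≠i} q_j = 0.
With identical firms every q_j equals q_i, so Σ_{j≠i} q_j = 3q_i and 328 = 5q_i, giving q_i = 328/5.

65.60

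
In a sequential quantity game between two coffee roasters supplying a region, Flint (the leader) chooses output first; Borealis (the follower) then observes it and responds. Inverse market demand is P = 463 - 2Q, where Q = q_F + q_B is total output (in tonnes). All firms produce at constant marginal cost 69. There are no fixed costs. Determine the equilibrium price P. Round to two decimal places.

167.50

Solve by backward induction. Given q_F, the follower Borealis maximises π_B = (463 - 2q_F - 2q_B)q_B - 69q_B.
Setting the follower's marginal profit to zero, 394 - 2q_F - 4q_B = 0, i.e. q_B = (394 - 2q_F)/4.
Flint substitutes q_B(q_F) into its own profit: π_F = q_F(463 - 2q_F - (394 - 2q_F)/2) - 69q_F = (266 - q_F)q_F - 69q_F.
Maximising: ∂π_F/∂q_F = 197 - 2q_F = 0, giving q_F = 197/2.
Then q_B = (394 - 2·(197/2))/4 = 197/4.
Total output Q = 591/4, so price P = 463 - 2·(591/4) = 335/2.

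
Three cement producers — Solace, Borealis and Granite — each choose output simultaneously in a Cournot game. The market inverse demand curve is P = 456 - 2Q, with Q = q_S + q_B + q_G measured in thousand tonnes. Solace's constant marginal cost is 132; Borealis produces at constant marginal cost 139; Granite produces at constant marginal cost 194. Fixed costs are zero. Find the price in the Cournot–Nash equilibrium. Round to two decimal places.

230.25

Solace's profit: π_S = (456 - 2Q)q_S - (132q_S). Setting ∂π_S/∂q_S = 0: 324 - 4q_S - 2(q_B + q_G) = 0.
Borealis's first-order condition: 317 - 4q_B - 2(q_S + q_G) = 0.
Granite's first-order condition: 262 - 4q_G - 2(q_S + q_B) = 0.
Summing all 3 equations gives 903 − 8Q = 0, hence Q = 903/8.
Back-substituting: q_S = (324 − 903/4)/2 = 393/8, q_B = (317 − 903/4)/2 = 365/8, q_G = (262 − 903/4)/2 = 145/8.
Total output Q = 903/8, so price P = 456 - 2·(903/8) = 921/4.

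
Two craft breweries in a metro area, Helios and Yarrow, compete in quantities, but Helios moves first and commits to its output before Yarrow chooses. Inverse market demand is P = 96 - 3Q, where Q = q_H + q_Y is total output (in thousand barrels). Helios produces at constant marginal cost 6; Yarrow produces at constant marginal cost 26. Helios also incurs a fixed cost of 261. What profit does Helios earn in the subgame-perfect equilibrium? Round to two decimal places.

243.17

The follower Yarrow best-responds to any q_H: π_Y = (96 - 3Q)q_Y - 26q_Y.
∂π_Y/∂q_Y = 70 - 3q_H - 6q_Y = 0 gives the reaction function q_Y = (70 - 3q_H)/6.
Helios substitutes q_Y(q_H) into its own profit: π_H = q_H(96 - 3q_H - (70 - 3q_H)/2) - 6q_H = (61 - (3/2)q_H)q_H - 6q_H.
Leader FOC: 55 - 3q_H = 0, so q_H = 55/3.
Then q_Y = (70 - 3·(55/3))/6 = 5/2.
Price P = 96 - 3·(125/6) = 67/2.
Helios's profit: (67/2 - 6)·(55/3) - 261 = 1459/6.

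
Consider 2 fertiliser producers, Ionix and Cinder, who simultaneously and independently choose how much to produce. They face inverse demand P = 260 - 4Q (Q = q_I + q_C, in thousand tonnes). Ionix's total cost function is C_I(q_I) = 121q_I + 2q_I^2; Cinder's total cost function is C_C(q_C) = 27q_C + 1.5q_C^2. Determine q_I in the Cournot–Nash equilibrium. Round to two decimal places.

5.15

Ionix's profit: π_I = (260 - 4Q)q_I - (121q_I + 2q_I²). Setting ∂π_I/∂q_I = 0: 139 - 12q_I - 4(q_C) = 0.
Cinder's first-order condition: 233 - 11q_C - 4(q_I) = 0.
So q_I = (139 - 4q_C)/12 and q_C = (233 - 4q_I)/11.
Solving the pair: q_I = 597/116, q_C = 560/29.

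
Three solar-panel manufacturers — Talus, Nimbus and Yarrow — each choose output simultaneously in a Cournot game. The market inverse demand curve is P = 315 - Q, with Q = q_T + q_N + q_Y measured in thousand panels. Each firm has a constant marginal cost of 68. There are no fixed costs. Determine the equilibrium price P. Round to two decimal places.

Each firm earns π_i = (315 - Q)q_i - 68q_i.
Setting ∂π_i/∂q_i = 0 with rivals' quantities fixed: 247 - 2q_i - Σ_{j≠i} q_j = 0.
By symmetry each firm produces the same amount; substituting Σ_{j≠i} q_j = 2q_i yields q_i = 247/4.
Total output Q = 741/4, so price P = 315 - 741/4 = 519/4.

129.75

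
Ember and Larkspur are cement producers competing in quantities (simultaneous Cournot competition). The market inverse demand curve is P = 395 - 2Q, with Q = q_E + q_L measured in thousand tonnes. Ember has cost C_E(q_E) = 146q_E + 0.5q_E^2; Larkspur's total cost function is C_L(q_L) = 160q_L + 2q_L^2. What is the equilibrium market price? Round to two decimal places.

Ember's profit: π_E = (395 - 2Q)q_E - (146q_E + (1/2)q_E²). Setting ∂π_E/∂q_E = 0: 249 - 5q_E - 2(q_L) = 0.
Larkspur's profit: π_L = (395 - 2Q)q_L - (160q_L + 2q_L²). Setting ∂π_L/∂q_L = 0: 235 - 8q_L - 2(q_E) = 0.
So q_E = (249 - 2q_L)/5 and q_L = (235 - 2q_E)/8.
Substituting one into the other gives q_E = 761/18 and q_L = 677/36.
Total output Q = 733/12, so price P = 395 - 2·(733/12) = 1637/6.

272.83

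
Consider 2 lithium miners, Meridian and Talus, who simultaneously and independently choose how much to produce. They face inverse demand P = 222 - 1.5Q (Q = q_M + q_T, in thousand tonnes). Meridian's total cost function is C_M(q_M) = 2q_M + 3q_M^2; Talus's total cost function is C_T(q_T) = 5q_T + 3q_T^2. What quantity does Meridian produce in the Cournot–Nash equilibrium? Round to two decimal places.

21.01

Meridian's profit: π_M = (222 - 1.5Q)q_M - (2q_M + 3q_M²). Setting ∂π_M/∂q_M = 0: 220 - 9q_M - (3/2)(q_T) = 0.
Talus's profit: π_T = (222 - 1.5Q)q_T - (5q_T + 3q_T²). Setting ∂π_T/∂q_T = 0: 217 - 9q_T - (3/2)(q_M) = 0.
Best responses: q_M = (220 - (3/2)q_T)/9, q_T = (217 - (3/2)q_M)/9.
Solving the pair: q_M = 21.0095, q_T = 20.6095.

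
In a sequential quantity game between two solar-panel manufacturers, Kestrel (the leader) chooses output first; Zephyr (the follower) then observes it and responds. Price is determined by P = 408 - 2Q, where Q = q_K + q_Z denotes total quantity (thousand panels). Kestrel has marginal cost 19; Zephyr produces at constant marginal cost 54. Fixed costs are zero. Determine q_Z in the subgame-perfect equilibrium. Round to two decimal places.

The follower Zephyr best-responds to any q_K: π_Z = (408 - 2Q)q_Z - 54q_Z.
Setting the follower's marginal profit to zero, 354 - 2q_K - 4q_Z = 0, i.e. q_Z = (354 - 2q_K)/4.
The leader anticipates this reaction. Substituting into P = 408 - 2Q gives P = 231 - q_K, so π_K = (231 - q_K)q_K - 19q_K.
Maximising: ∂π_K/∂q_K = 212 - 2q_K = 0, giving q_K = 106.
Then q_Z = (354 - 2·106)/4 = 71/2.

35.50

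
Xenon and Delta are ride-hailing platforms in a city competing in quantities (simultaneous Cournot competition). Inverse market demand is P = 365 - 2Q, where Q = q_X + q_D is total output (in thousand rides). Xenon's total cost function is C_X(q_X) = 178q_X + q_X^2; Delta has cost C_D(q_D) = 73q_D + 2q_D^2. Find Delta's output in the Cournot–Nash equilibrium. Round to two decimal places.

31.32

Xenon's profit: π_X = (365 - 2Q)q_X - (178q_X + q_X²). Setting ∂π_X/∂q_X = 0: 187 - 6q_X - 2(q_D) = 0.
Delta's first-order condition: 292 - 8q_D - 2(q_X) = 0.
So q_X = (187 - 2q_D)/6 and q_D = (292 - 2q_X)/8.
Substituting one into the other gives q_X = 228/11 and q_D = 689/22.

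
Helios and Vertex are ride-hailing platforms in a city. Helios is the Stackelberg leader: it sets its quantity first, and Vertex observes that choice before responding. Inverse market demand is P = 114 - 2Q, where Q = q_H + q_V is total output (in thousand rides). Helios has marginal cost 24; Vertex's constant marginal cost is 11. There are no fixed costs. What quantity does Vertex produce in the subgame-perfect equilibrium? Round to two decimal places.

The follower Vertex best-responds to any q_H: π_V = (114 - 2Q)q_V - 11q_V.
∂π_V/∂q_V = 103 - 2q_H - 4q_V = 0 gives the reaction function q_V = (103 - 2q_H)/4.
The leader anticipates this reaction. Substituting into P = 114 - 2Q gives P = 125/2 - q_H, so π_H = (125/2 - q_H)q_H - 24q_H.
Leader FOC: 77/2 - 2q_H = 0, so q_H = 77/4.
Then q_V = (103 - 2·(77/4))/4 = 129/8.

16.13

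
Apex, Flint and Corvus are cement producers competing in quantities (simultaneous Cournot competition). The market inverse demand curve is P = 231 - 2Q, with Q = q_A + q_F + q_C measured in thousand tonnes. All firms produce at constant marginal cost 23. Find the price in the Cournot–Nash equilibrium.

A representative firm's profit is π_i = q_i(231 - 2Q) - 23q_i.
First-order condition (treating rivals' output as given): 208 - 4q_i - 2·Σ_{j≠i} q_j = 0.
By symmetry each firm produces the same amount; substituting Σ_{j≠i} q_j = 2q_i yields q_i = 208/8 = 26.
Total output Q = 78, so price P = 231 - 2·78 = 75.

75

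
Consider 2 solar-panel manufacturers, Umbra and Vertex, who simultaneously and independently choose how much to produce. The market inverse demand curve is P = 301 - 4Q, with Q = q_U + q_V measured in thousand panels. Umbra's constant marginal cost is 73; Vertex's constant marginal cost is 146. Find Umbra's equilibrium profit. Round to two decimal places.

Umbra's profit: π_U = (301 - 4Q)q_U - (73q_U). Setting ∂π_U/∂q_U = 0: 228 - 8q_U - 4(q_V) = 0.
Vertex's profit: π_V = (301 - 4Q)q_V - (146q_V). Setting ∂π_V/∂q_V = 0: 155 - 8q_V - 4(q_U) = 0.
So q_U = (228 - 4q_V)/8 and q_V = (155 - 4q_U)/8.
Solving the pair: q_U = 301/12, q_V = 41/6.
Price P = 301 - 4·(383/12) = 520/3.
Umbra's profit: (520/3 - 73)·(301/12) = 2516.6944.

2516.69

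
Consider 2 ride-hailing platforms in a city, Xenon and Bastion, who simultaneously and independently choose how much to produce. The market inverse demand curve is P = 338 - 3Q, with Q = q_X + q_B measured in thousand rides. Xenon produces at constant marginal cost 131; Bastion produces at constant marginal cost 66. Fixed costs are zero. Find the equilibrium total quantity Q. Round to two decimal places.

53.22

Xenon's profit: π_X = (338 - 3Q)q_X - (131q_X). Setting ∂π_X/∂q_X = 0: 207 - 6q_X - 3(q_B) = 0.
Bastion's profit: π_B = (338 - 3Q)q_B - (66q_B). Setting ∂π_B/∂q_B = 0: 272 - 6q_B - 3(q_X) = 0.
So q_X = (207 - 3q_B)/6 and q_B = (272 - 3q_X)/6.
Substituting one into the other gives q_X = 142/9 and q_B = 337/9.
Total output Q = 142/9 + 337/9 = 479/9.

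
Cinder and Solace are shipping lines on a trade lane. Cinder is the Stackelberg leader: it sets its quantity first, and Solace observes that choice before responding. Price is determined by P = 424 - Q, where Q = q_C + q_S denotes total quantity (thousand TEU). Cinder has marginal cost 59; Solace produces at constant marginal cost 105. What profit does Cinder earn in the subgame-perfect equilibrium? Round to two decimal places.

21115.13

The follower Solace best-responds to any q_C: π_S = (424 - Q)q_S - 105q_S.
Follower FOC: 319 - q_C - 2q_S = 0, so q_S(q_C) = (319 - q_C)/2.
The leader anticipates this reaction. Substituting into P = 424 - Q gives P = 529/2 - (1/2)q_C, so π_C = (529/2 - (1/2)q_C)q_C - 59q_C.
Maximising: ∂π_C/∂q_C = 411/2 - q_C = 0, giving q_C = 411/2.
Then q_S = (319 - 411/2)/2 = 227/4.
Price P = 424 - 1049/4 = 647/4.
Cinder's profit: (647/4 - 59)·(411/2) = 21115.1250.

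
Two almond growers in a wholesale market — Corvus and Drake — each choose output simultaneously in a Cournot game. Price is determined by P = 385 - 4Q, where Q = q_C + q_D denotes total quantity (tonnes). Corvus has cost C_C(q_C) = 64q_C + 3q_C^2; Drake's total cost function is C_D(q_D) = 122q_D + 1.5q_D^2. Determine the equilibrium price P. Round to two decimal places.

243.64

Corvus's profit: π_C = (385 - 4Q)q_C - (64q_C + 3q_C²). Setting ∂π_C/∂q_C = 0: 321 - 14q_C - 4(q_D) = 0.
Drake's first-order condition: 263 - 11q_D - 4(q_C) = 0.
So q_C = (321 - 4q_D)/14 and q_D = (263 - 4q_C)/11.
Solving the pair: q_C = 17.9638, q_D = 1199/69.
Total output Q = 35.3406, so price P = 385 - 4·35.3406 = 243.6377.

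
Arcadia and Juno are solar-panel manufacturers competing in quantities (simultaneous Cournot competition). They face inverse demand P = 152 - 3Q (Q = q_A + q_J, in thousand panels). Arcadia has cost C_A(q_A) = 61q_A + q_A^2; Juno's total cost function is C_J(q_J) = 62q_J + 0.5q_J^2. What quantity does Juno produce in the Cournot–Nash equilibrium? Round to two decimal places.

Arcadia's profit: π_A = (152 - 3Q)q_A - (61q_A + q_A²). Setting ∂π_A/∂q_A = 0: 91 - 8q_A - 3(q_J) = 0.
Juno's profit: π_J = (152 - 3Q)q_J - (62q_J + (1/2)q_J²). Setting ∂π_J/∂q_J = 0: 90 - 7q_J - 3(q_A) = 0.
Rearranging gives the reaction functions q_A = (91 - 3q_J)/8 and q_J = (90 - 3q_A)/7.
Solving the pair: q_A = 367/47, q_J = 447/47.

9.51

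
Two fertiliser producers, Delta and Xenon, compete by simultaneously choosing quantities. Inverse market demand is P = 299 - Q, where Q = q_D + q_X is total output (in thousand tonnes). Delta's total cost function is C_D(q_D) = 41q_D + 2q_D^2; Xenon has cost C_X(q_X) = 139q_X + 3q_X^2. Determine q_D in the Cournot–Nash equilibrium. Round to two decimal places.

Delta's profit: π_D = (299 - Q)q_D - (41q_D + 2q_D²). Setting ∂π_D/∂q_D = 0: 258 - 6q_D - (q_X) = 0.
Xenon's first-order condition: 160 - 8q_X - (q_D) = 0.
So q_D = (258 - q_X)/6 and q_X = (160 - q_D)/8.
Solving the pair: q_D = 1904/47, q_X = 702/47.

40.51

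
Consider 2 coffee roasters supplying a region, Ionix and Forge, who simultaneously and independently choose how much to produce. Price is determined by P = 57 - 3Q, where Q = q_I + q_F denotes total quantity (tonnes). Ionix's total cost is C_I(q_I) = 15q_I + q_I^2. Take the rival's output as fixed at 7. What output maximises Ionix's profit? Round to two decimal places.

With the rival's output fixed at 7, Ionix's profit is π_I = (57 - 3·7 - 3q_I)q_I - (15q_I + q_I²) = (36 - 3q_I)q_I - (15q_I + q_I²).
∂π_I/∂q_I = 21 - 8q_I = 0, so q_I = 21/8.

2.63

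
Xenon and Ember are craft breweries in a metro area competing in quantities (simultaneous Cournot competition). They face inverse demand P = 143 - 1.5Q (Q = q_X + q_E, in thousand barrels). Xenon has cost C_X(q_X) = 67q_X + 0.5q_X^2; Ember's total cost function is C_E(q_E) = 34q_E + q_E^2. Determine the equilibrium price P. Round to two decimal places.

Xenon's profit: π_X = (143 - 1.5Q)q_X - (67q_X + (1/2)q_X²). Setting ∂π_X/∂q_X = 0: 76 - 4q_X - (3/2)(q_E) = 0.
Ember's first-order condition: 109 - 5q_E - (3/2)(q_X) = 0.
Rearranging gives the reaction functions q_X = (76 - (3/2)q_E)/4 and q_E = (109 - (3/2)q_X)/5.
Solving the pair: q_X = 866/71, q_E = 1288/71.
Total output Q = 30.3380, so price P = 143 - (3/2)·30.3380 = 97.4930.

97.49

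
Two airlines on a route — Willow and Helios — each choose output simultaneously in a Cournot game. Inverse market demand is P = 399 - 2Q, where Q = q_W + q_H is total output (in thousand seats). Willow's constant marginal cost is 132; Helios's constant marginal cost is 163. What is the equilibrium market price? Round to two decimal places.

Willow's profit: π_W = (399 - 2Q)q_W - (132q_W). Setting ∂π_W/∂q_W = 0: 267 - 4q_W - 2(q_H) = 0.
Helios's profit: π_H = (399 - 2Q)q_H - (163q_H). Setting ∂π_H/∂q_H = 0: 236 - 4q_H - 2(q_W) = 0.
Rearranging gives the reaction functions q_W = (267 - 2q_H)/4 and q_H = (236 - 2q_W)/4.
Substituting one into the other gives q_W = 149/3 and q_H = 205/6.
Total output Q = 503/6, so price P = 399 - 2·(503/6) = 694/3.

231.33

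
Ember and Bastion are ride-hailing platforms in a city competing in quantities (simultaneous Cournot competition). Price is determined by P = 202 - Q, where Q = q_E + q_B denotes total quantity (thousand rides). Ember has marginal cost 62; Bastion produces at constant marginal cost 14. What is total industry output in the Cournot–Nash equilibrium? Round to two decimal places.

109.33

Ember's profit: π_E = (202 - Q)q_E - (62q_E). Setting ∂π_E/∂q_E = 0: 140 - 2q_E - (q_B) = 0.
Bastion's first-order condition: 188 - 2q_B - (q_E) = 0.
Rearranging gives the reaction functions q_E = (140 - q_B)/2 and q_B = (188 - q_E)/2.
Solving the pair: q_E = 92/3, q_B = 236/3.
Total output Q = 92/3 + 236/3 = 328/3.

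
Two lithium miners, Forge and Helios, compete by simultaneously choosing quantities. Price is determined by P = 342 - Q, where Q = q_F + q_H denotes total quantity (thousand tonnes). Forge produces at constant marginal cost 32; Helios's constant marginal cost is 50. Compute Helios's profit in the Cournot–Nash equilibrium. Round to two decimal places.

8341.78

Forge's profit: π_F = (342 - Q)q_F - (32q_F). Setting ∂π_F/∂q_F = 0: 310 - 2q_F - (q_H) = 0.
Helios's profit: π_H = (342 - Q)q_H - (50q_H). Setting ∂π_H/∂q_H = 0: 292 - 2q_H - (q_F) = 0.
So q_F = (310 - q_H)/2 and q_H = (292 - q_F)/2.
Substituting one into the other gives q_F = 328/3 and q_H = 274/3.
Price P = 342 - 602/3 = 424/3.
Helios's profit: (424/3 - 50)·(274/3) = 8341.7778.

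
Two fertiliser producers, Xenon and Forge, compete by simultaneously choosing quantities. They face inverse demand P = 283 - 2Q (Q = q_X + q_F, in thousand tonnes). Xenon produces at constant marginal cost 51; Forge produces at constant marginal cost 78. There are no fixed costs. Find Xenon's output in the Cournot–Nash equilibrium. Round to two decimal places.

43.17

Xenon's profit: π_X = (283 - 2Q)q_X - (51q_X). Setting ∂π_X/∂q_X = 0: 232 - 4q_X - 2(q_F) = 0.
Forge's profit: π_F = (283 - 2Q)q_F - (78q_F). Setting ∂π_F/∂q_F = 0: 205 - 4q_F - 2(q_X) = 0.
Rearranging gives the reaction functions q_X = (232 - 2q_F)/4 and q_F = (205 - 2q_X)/4.
Solving the pair: q_X = 259/6, q_F = 89/3.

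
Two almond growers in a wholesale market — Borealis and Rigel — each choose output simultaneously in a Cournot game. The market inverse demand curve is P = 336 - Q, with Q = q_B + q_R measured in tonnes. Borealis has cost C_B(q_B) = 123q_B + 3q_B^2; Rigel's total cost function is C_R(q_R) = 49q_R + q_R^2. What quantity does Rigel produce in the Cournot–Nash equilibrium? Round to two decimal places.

67.19

Borealis's profit: π_B = (336 - Q)q_B - (123q_B + 3q_B²). Setting ∂π_B/∂q_B = 0: 213 - 8q_B - (q_R) = 0.
Rigel's profit: π_R = (336 - Q)q_R - (49q_R + q_R²). Setting ∂π_R/∂q_R = 0: 287 - 4q_R - (q_B) = 0.
So q_B = (213 - q_R)/8 and q_R = (287 - q_B)/4.
Substituting one into the other gives q_B = 565/31 and q_R = 67.1935.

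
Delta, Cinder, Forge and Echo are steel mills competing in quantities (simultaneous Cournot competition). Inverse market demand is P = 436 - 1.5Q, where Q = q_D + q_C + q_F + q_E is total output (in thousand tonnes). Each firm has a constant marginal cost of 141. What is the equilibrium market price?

200

Each firm earns π_i = (436 - 1.5Q)q_i - 141q_i.
First-order condition (treating rivals' output as given): 295 - 3q_i - (3/2)·Σ_{j≠i} q_j = 0.
By symmetry each firm produces the same amount; substituting Σ_{j≠i} q_j = 3q_i yields q_i = 295/(15/2) = 118/3.
Total output Q = 472/3, so price P = 436 - (3/2)·(472/3) = 200.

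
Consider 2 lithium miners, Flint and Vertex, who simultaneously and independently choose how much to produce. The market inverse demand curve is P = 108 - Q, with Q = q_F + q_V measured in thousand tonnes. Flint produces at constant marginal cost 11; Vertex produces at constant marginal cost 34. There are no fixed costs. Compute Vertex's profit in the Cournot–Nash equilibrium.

289

Flint's profit: π_F = (108 - Q)q_F - (11q_F). Setting ∂π_F/∂q_F = 0: 97 - 2q_F - (q_V) = 0.
Vertex's first-order condition: 74 - 2q_V - (q_F) = 0.
So q_F = (97 - q_V)/2 and q_V = (74 - q_F)/2.
Solving the pair: q_F = 40, q_V = 17.
Price P = 108 - 57 = 51.
Vertex's profit: (51 - 34)·17 = 289.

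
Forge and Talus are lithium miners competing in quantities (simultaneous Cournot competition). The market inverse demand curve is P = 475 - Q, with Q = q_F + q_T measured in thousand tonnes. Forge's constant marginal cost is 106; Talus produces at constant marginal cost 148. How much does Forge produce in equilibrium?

137

Forge's profit: π_F = (475 - Q)q_F - (106q_F). Setting ∂π_F/∂q_F = 0: 369 - 2q_F - (q_T) = 0.
Talus's first-order condition: 327 - 2q_T - (q_F) = 0.
So q_F = (369 - q_T)/2 and q_T = (327 - q_F)/2.
Solving the pair: q_F = 137, q_T = 95.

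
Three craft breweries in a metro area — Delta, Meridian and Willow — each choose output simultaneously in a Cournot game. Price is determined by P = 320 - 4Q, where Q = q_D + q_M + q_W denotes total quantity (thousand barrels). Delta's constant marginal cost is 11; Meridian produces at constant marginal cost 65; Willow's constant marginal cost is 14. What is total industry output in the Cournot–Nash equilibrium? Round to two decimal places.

Delta's profit: π_D = (320 - 4Q)q_D - (11q_D). Setting ∂π_D/∂q_D = 0: 309 - 8q_D - 4(q_M + q_W) = 0.
Meridian's first-order condition: 255 - 8q_M - 4(q_D + q_W) = 0.
Willow's first-order condition: 306 - 8q_W - 4(q_D + q_M) = 0.
Adding the 3 conditions: 870 − 8Q − 8Q = 0, i.e. Q = 435/8.
Back-substituting: q_D = (309 − 435/2)/4 = 183/8, q_M = (255 − 435/2)/4 = 75/8, q_W = (306 − 435/2)/4 = 177/8.
Total output Q = 183/8 + 75/8 + 177/8 = 435/8.

54.38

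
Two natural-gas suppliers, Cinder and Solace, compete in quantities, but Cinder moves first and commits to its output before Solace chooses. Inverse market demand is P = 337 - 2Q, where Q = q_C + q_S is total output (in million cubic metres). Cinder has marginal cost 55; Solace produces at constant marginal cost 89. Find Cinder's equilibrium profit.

The follower Solace best-responds to any q_C: π_S = (337 - 2Q)q_S - 89q_S.
Setting the follower's marginal profit to zero, 248 - 2q_C - 4q_S = 0, i.e. q_S = (248 - 2q_C)/4.
Cinder substitutes q_S(q_C) into its own profit: π_C = q_C(337 - 2q_C - (248 - 2q_C)/2) - 55q_C = (213 - q_C)q_C - 55q_C.
Maximising: ∂π_C/∂q_C = 158 - 2q_C = 0, giving q_C = 79.
Then q_S = (248 - 2·79)/4 = 45/2.
Price P = 337 - 2·(203/2) = 134.
Cinder's profit: (134 - 55)·79 = 6241.

6241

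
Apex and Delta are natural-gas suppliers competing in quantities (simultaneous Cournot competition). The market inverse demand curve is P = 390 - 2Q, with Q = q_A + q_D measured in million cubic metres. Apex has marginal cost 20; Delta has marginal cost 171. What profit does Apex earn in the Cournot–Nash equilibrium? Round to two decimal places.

15080.06

Apex's profit: π_A = (390 - 2Q)q_A - (20q_A). Setting ∂π_A/∂q_A = 0: 370 - 4q_A - 2(q_D) = 0.
Delta's first-order condition: 219 - 4q_D - 2(q_A) = 0.
Rearranging gives the reaction functions q_A = (370 - 2q_D)/4 and q_D = (219 - 2q_A)/4.
Substituting one into the other gives q_A = 521/6 and q_D = 34/3.
Price P = 390 - 2·(589/6) = 581/3.
Apex's profit: (581/3 - 20)·(521/6) = 15080.0556.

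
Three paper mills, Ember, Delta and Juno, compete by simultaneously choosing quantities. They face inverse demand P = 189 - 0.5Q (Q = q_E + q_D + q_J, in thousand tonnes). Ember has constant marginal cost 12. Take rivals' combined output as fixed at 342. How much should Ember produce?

With rivals' combined output fixed at 342, Ember's profit is π_E = (189 - (1/2)·342 - (1/2)q_E)q_E - (12q_E) = (18 - (1/2)q_E)q_E - (12q_E).
∂π_E/∂q_E = 6 - q_E = 0, so q_E = 6.

6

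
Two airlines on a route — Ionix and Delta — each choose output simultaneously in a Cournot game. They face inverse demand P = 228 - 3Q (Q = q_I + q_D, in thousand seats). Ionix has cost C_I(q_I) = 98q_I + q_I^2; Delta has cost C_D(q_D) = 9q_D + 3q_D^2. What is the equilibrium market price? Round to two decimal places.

Ionix's profit: π_I = (228 - 3Q)q_I - (98q_I + q_I²). Setting ∂π_I/∂q_I = 0: 130 - 8q_I - 3(q_D) = 0.
Delta's first-order condition: 219 - 12q_D - 3(q_I) = 0.
Best responses: q_I = (130 - 3q_D)/8, q_D = (219 - 3q_I)/12.
Solving the pair: q_I = 301/29, q_D = 454/29.
Total output Q = 755/29, so price P = 228 - 3·(755/29) = 149.8966.

149.90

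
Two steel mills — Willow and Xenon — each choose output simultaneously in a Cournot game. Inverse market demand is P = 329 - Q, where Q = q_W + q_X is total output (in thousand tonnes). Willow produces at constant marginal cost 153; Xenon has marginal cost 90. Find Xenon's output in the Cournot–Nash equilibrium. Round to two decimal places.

Willow's profit: π_W = (329 - Q)q_W - (153q_W). Setting ∂π_W/∂q_W = 0: 176 - 2q_W - (q_X) = 0.
Xenon's first-order condition: 239 - 2q_X - (q_W) = 0.
Rearranging gives the reaction functions q_W = (176 - q_X)/2 and q_X = (239 - q_W)/2.
Solving the pair: q_W = 113/3, q_X = 302/3.

100.67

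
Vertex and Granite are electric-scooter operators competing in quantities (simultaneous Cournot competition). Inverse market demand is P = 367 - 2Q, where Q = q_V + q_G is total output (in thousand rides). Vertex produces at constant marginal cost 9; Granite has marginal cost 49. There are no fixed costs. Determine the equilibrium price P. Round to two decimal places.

Vertex's profit: π_V = (367 - 2Q)q_V - (9q_V). Setting ∂π_V/∂q_V = 0: 358 - 4q_V - 2(q_G) = 0.
Granite's first-order condition: 318 - 4q_G - 2(q_V) = 0.
Rearranging gives the reaction functions q_V = (358 - 2q_G)/4 and q_G = (318 - 2q_V)/4.
Substituting one into the other gives q_V = 199/3 and q_G = 139/3.
Total output Q = 338/3, so price P = 367 - 2·(338/3) = 425/3.

141.67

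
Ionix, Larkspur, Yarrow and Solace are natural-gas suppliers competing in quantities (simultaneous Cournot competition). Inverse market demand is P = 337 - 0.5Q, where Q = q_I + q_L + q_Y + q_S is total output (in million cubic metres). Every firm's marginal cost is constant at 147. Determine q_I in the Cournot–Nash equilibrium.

76

A representative firm's profit is π_i = q_i(337 - 0.5Q) - 147q_i.
First-order condition (treating rivals' output as given): 190 - q_i - (1/2)·Σ_{j≠i} q_j = 0.
With identical firms every q_j equals q_i, so Σ_{j≠i} q_j = 3q_i and 190 = (5/2)q_i, giving q_i = 76.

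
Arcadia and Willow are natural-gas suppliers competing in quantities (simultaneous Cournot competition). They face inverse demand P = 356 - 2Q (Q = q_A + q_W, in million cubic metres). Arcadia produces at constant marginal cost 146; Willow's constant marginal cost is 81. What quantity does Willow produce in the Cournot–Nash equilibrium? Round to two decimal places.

Arcadia's profit: π_A = (356 - 2Q)q_A - (146q_A). Setting ∂π_A/∂q_A = 0: 210 - 4q_A - 2(q_W) = 0.
Willow's first-order condition: 275 - 4q_W - 2(q_A) = 0.
So q_A = (210 - 2q_W)/4 and q_W = (275 - 2q_A)/4.
Solving the pair: q_A = 145/6, q_W = 170/3.

56.67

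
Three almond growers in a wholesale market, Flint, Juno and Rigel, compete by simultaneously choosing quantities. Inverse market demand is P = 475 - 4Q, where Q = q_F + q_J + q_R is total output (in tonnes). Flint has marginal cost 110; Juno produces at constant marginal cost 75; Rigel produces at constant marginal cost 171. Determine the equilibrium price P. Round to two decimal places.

207.75

Flint's profit: π_F = (475 - 4Q)q_F - (110q_F). Setting ∂π_F/∂q_F = 0: 365 - 8q_F - 4(q_J + q_R) = 0.
Juno's profit: π_J = (475 - 4Q)q_J - (75q_J). Setting ∂π_J/∂q_J = 0: 400 - 8q_J - 4(q_F + q_R) = 0.
Rigel's first-order condition: 304 - 8q_R - 4(q_F + q_J) = 0.
Summing all 3 equations gives 1069 − 16Q = 0, hence Q = 1069/16.
Back-substituting: q_F = (365 − 1069/4)/4 = 391/16, q_J = (400 − 1069/4)/4 = 531/16, q_R = (304 − 1069/4)/4 = 147/16.
Total output Q = 1069/16, so price P = 475 - 4·(1069/16) = 831/4.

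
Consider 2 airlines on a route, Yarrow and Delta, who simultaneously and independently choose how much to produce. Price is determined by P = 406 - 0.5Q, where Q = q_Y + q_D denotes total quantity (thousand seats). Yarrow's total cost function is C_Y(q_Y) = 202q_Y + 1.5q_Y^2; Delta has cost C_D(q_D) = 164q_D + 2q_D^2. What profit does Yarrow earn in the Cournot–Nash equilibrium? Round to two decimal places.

4143.96

Yarrow's profit: π_Y = (406 - 0.5Q)q_Y - (202q_Y + (3/2)q_Y²). Setting ∂π_Y/∂q_Y = 0: 204 - 4q_Y - (1/2)(q_D) = 0.
Delta's profit: π_D = (406 - 0.5Q)q_D - (164q_D + 2q_D²). Setting ∂π_D/∂q_D = 0: 242 - 5q_D - (1/2)(q_Y) = 0.
Best responses: q_Y = (204 - (1/2)q_D)/4, q_D = (242 - (1/2)q_Y)/5.
Substituting one into the other gives q_Y = 45.5190 and q_D = 43.8481.
Price P = 406 - (1/2)·89.3671 = 361.3165.
Yarrow's profit: 361.3165·45.5190 - 202·45.5190 - (3/2)·45.5190² = 4143.9564.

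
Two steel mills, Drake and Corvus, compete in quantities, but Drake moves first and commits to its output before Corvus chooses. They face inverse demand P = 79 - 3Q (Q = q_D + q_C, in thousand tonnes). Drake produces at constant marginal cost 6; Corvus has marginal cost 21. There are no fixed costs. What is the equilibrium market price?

Solve by backward induction. Given q_D, the follower Corvus maximises π_C = (79 - 3q_D - 3q_C)q_C - 21q_C.
∂π_C/∂q_C = 58 - 3q_D - 6q_C = 0 gives the reaction function q_C = (58 - 3q_D)/6.
Drake substitutes q_C(q_D) into its own profit: π_D = q_D(79 - 3q_D - (58 - 3q_D)/2) - 6q_D = (50 - (3/2)q_D)q_D - 6q_D.
The leader's first-order condition 44 - 3q_D = 0 yields q_D = 44/3.
Then q_C = (58 - 3·(44/3))/6 = 7/3.
Total output Q = 17, so price P = 79 - 3·17 = 28.

28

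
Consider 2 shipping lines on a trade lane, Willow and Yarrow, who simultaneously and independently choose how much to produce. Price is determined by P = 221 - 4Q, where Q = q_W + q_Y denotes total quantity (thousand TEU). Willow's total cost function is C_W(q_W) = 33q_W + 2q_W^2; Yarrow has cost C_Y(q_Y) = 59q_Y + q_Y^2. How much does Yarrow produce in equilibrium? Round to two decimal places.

11.46

Willow's profit: π_W = (221 - 4Q)q_W - (33q_W + 2q_W²). Setting ∂π_W/∂q_W = 0: 188 - 12q_W - 4(q_Y) = 0.
Yarrow's profit: π_Y = (221 - 4Q)q_Y - (59q_Y + q_Y²). Setting ∂π_Y/∂q_Y = 0: 162 - 10q_Y - 4(q_W) = 0.
Best responses: q_W = (188 - 4q_Y)/12, q_Y = (162 - 4q_W)/10.
Substituting one into the other gives q_W = 154/13 and q_Y = 149/13.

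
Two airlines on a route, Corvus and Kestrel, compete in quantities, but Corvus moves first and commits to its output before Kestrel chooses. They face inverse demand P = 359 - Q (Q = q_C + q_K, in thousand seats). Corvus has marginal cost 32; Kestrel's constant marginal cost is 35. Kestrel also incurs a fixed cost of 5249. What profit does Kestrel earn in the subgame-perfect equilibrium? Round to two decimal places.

Solve by backward induction. Given q_C, the follower Kestrel maximises π_K = (359 - q_C - q_K)q_K - 35q_K.
∂π_K/∂q_K = 324 - q_C - 2q_K = 0 gives the reaction function q_K = (324 - q_C)/2.
The leader anticipates this reaction. Substituting into P = 359 - Q gives P = 197 - (1/2)q_C, so π_C = (197 - (1/2)q_C)q_C - 32q_C.
Maximising: ∂π_C/∂q_C = 165 - q_C = 0, giving q_C = 165.
Then q_K = (324 - 165)/2 = 159/2.
Price P = 359 - 489/2 = 229/2.
Kestrel's profit: (229/2 - 35)·(159/2) - 5249 = 1071.2500.

1071.25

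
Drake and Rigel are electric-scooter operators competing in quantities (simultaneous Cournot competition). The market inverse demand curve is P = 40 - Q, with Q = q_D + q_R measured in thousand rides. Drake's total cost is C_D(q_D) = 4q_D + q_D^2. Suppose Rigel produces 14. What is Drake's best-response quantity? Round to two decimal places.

With the rival's output fixed at 14, Drake's profit is π_D = (40 - 14 - q_D)q_D - (4q_D + q_D²) = (26 - q_D)q_D - (4q_D + q_D²).
∂π_D/∂q_D = 22 - 4q_D = 0, so q_D = 11/2.

5.50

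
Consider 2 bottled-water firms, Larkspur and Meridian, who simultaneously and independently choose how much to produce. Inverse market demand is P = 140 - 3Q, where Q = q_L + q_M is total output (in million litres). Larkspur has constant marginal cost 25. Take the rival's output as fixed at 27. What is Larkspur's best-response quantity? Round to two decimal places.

5.67

With the rival's output fixed at 27, Larkspur's profit is π_L = (140 - 3·27 - 3q_L)q_L - (25q_L) = (59 - 3q_L)q_L - (25q_L).
∂π_L/∂q_L = 34 - 6q_L = 0, so q_L = 17/3.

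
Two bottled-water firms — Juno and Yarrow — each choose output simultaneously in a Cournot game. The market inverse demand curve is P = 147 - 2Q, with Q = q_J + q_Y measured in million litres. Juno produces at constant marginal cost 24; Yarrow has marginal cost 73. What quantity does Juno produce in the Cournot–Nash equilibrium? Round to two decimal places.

Juno's profit: π_J = (147 - 2Q)q_J - (24q_J). Setting ∂π_J/∂q_J = 0: 123 - 4q_J - 2(q_Y) = 0.
Yarrow's first-order condition: 74 - 4q_Y - 2(q_J) = 0.
Rearranging gives the reaction functions q_J = (123 - 2q_Y)/4 and q_Y = (74 - 2q_J)/4.
Substituting one into the other gives q_J = 86/3 and q_Y = 25/6.

28.67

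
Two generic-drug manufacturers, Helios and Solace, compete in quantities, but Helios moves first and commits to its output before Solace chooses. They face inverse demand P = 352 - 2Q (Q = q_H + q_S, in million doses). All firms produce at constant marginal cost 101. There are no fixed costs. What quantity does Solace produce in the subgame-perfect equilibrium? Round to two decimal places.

Solve by backward induction. Given q_H, the follower Solace maximises π_S = (352 - 2q_H - 2q_S)q_S - 101q_S.
∂π_S/∂q_S = 251 - 2q_H - 4q_S = 0 gives the reaction function q_S = (251 - 2q_H)/4.
Helios substitutes q_S(q_H) into its own profit: π_H = q_H(352 - 2q_H - (251 - 2q_H)/2) - 101q_H = (453/2 - q_H)q_H - 101q_H.
Maximising: ∂π_H/∂q_H = 251/2 - 2q_H = 0, giving q_H = 251/4.
Then q_S = (251 - 2·(251/4))/4 = 251/8.

31.38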